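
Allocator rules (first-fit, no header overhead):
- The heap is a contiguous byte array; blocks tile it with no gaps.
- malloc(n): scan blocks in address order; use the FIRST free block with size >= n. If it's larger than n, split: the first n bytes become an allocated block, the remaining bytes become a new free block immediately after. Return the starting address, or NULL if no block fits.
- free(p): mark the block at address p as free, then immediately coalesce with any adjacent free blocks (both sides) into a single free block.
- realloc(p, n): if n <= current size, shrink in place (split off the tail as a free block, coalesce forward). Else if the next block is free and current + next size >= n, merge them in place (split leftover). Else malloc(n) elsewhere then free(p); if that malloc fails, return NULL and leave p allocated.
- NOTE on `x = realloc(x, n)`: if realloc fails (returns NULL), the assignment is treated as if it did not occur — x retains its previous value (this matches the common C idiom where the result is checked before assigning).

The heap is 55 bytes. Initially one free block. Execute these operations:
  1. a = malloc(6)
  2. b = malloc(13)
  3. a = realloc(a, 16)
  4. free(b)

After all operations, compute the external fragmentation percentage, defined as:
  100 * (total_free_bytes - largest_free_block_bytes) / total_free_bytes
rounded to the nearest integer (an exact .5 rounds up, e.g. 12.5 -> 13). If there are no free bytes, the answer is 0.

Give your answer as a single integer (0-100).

Op 1: a = malloc(6) -> a = 0; heap: [0-5 ALLOC][6-54 FREE]
Op 2: b = malloc(13) -> b = 6; heap: [0-5 ALLOC][6-18 ALLOC][19-54 FREE]
Op 3: a = realloc(a, 16) -> a = 19; heap: [0-5 FREE][6-18 ALLOC][19-34 ALLOC][35-54 FREE]
Op 4: free(b) -> (freed b); heap: [0-18 FREE][19-34 ALLOC][35-54 FREE]
Free blocks: [19 20] total_free=39 largest=20 -> 100*(39-20)/39 = 1900/39 ≈ 48.718 -> rounds to 49

Answer: 49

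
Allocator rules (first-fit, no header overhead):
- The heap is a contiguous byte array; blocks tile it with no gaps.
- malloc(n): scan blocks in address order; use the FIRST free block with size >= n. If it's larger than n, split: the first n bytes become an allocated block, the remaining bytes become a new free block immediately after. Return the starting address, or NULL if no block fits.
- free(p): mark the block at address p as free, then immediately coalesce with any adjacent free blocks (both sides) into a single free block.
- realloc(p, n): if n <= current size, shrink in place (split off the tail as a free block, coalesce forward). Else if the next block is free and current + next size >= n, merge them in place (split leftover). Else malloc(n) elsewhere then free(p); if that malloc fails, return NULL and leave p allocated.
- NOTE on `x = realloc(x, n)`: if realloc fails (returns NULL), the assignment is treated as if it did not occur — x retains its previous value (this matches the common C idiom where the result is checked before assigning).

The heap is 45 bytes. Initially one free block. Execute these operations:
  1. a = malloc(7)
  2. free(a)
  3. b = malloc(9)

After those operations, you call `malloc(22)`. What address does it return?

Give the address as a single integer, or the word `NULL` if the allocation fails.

Op 1: a = malloc(7) -> a = 0; heap: [0-6 ALLOC][7-44 FREE]
Op 2: free(a) -> (freed a); heap: [0-44 FREE]
Op 3: b = malloc(9) -> b = 0; heap: [0-8 ALLOC][9-44 FREE]
malloc(22): first-fit scan over [0-8 ALLOC][9-44 FREE] -> 9

Answer: 9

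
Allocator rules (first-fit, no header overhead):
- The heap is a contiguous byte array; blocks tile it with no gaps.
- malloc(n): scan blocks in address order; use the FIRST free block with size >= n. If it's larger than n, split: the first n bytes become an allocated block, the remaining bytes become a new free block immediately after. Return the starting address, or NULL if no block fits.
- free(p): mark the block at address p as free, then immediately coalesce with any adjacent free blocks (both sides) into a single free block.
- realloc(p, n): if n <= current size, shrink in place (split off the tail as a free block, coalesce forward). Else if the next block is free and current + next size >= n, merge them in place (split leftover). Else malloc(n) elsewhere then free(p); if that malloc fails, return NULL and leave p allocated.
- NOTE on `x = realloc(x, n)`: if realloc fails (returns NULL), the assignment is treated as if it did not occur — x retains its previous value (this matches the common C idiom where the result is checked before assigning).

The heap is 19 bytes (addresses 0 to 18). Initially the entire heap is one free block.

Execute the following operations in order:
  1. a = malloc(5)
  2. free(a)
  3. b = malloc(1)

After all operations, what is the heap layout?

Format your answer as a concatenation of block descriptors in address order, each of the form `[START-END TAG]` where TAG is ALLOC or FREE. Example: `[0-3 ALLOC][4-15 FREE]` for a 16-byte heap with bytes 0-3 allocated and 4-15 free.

Op 1: a = malloc(5) -> a = 0; heap: [0-4 ALLOC][5-18 FREE]
Op 2: free(a) -> (freed a); heap: [0-18 FREE]
Op 3: b = malloc(1) -> b = 0; heap: [0-0 ALLOC][1-18 FREE]

Answer: [0-0 ALLOC][1-18 FREE]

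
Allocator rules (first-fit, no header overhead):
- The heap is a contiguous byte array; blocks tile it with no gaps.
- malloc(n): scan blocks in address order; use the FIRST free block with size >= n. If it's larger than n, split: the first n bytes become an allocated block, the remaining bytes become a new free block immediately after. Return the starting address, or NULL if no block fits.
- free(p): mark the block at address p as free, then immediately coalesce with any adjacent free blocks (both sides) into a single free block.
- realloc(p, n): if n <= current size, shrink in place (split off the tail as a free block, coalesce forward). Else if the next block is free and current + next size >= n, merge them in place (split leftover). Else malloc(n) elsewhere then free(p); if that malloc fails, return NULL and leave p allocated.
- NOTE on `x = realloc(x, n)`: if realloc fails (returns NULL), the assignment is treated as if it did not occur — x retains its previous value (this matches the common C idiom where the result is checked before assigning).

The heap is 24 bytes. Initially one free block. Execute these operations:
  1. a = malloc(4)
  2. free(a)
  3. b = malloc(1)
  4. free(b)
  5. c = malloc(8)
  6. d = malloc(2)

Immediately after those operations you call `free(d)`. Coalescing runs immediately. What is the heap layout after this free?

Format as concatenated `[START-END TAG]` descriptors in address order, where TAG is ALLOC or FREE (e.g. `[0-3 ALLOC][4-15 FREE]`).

Answer: [0-7 ALLOC][8-23 FREE]

Derivation:
Op 1: a = malloc(4) -> a = 0; heap: [0-3 ALLOC][4-23 FREE]
Op 2: free(a) -> (freed a); heap: [0-23 FREE]
Op 3: b = malloc(1) -> b = 0; heap: [0-0 ALLOC][1-23 FREE]
Op 4: free(b) -> (freed b); heap: [0-23 FREE]
Op 5: c = malloc(8) -> c = 0; heap: [0-7 ALLOC][8-23 FREE]
Op 6: d = malloc(2) -> d = 8; heap: [0-7 ALLOC][8-9 ALLOC][10-23 FREE]
free(d): d = 8 -> block [8-9 ALLOC]; mark free, coalesce with adjacent free neighbors -> [0-7 ALLOC][8-23 FREE]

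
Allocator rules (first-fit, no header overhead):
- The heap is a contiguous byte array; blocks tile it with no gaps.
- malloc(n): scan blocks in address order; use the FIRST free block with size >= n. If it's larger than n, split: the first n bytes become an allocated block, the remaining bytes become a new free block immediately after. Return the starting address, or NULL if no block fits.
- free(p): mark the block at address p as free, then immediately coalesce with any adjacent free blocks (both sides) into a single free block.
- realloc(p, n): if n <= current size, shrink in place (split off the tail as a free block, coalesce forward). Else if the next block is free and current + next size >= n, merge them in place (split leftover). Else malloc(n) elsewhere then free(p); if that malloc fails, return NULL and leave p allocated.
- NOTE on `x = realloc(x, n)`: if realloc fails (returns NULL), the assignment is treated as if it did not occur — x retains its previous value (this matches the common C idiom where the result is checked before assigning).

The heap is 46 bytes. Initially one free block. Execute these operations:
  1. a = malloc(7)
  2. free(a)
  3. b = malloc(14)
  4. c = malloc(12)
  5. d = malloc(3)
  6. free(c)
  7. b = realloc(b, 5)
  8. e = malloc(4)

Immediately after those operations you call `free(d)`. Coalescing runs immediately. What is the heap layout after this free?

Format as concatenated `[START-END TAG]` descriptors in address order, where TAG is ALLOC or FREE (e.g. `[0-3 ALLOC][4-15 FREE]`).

Op 1: a = malloc(7) -> a = 0; heap: [0-6 ALLOC][7-45 FREE]
Op 2: free(a) -> (freed a); heap: [0-45 FREE]
Op 3: b = malloc(14) -> b = 0; heap: [0-13 ALLOC][14-45 FREE]
Op 4: c = malloc(12) -> c = 14; heap: [0-13 ALLOC][14-25 ALLOC][26-45 FREE]
Op 5: d = malloc(3) -> d = 26; heap: [0-13 ALLOC][14-25 ALLOC][26-28 ALLOC][29-45 FREE]
Op 6: free(c) -> (freed c); heap: [0-13 ALLOC][14-25 FREE][26-28 ALLOC][29-45 FREE]
Op 7: b = realloc(b, 5) -> b = 0; heap: [0-4 ALLOC][5-25 FREE][26-28 ALLOC][29-45 FREE]
Op 8: e = malloc(4) -> e = 5; heap: [0-4 ALLOC][5-8 ALLOC][9-25 FREE][26-28 ALLOC][29-45 FREE]
free(d): d = 26 -> block [26-28 ALLOC]; mark free, coalesce with adjacent free neighbors -> [0-4 ALLOC][5-8 ALLOC][9-45 FREE]

Answer: [0-4 ALLOC][5-8 ALLOC][9-45 FREE]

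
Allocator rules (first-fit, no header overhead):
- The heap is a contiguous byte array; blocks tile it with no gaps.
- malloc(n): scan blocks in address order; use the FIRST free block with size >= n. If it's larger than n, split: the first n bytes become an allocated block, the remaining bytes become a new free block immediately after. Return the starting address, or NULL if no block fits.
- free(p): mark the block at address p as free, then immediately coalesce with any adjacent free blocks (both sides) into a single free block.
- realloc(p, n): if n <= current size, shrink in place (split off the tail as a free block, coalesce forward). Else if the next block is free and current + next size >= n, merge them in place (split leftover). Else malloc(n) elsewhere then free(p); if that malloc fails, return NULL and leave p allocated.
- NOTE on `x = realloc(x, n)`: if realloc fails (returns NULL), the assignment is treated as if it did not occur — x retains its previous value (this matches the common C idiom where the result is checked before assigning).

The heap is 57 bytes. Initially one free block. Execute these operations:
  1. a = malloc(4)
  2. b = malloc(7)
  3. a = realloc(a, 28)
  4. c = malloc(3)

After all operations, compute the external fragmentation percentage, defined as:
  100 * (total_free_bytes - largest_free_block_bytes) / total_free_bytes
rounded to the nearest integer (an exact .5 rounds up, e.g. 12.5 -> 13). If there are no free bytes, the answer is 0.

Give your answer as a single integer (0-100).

Answer: 5

Derivation:
Op 1: a = malloc(4) -> a = 0; heap: [0-3 ALLOC][4-56 FREE]
Op 2: b = malloc(7) -> b = 4; heap: [0-3 ALLOC][4-10 ALLOC][11-56 FREE]
Op 3: a = realloc(a, 28) -> a = 11; heap: [0-3 FREE][4-10 ALLOC][11-38 ALLOC][39-56 FREE]
Op 4: c = malloc(3) -> c = 0; heap: [0-2 ALLOC][3-3 FREE][4-10 ALLOC][11-38 ALLOC][39-56 FREE]
Free blocks: [1 18] total_free=19 largest=18 -> 100*(19-18)/19 = 100/19 ≈ 5.263 -> rounds to 5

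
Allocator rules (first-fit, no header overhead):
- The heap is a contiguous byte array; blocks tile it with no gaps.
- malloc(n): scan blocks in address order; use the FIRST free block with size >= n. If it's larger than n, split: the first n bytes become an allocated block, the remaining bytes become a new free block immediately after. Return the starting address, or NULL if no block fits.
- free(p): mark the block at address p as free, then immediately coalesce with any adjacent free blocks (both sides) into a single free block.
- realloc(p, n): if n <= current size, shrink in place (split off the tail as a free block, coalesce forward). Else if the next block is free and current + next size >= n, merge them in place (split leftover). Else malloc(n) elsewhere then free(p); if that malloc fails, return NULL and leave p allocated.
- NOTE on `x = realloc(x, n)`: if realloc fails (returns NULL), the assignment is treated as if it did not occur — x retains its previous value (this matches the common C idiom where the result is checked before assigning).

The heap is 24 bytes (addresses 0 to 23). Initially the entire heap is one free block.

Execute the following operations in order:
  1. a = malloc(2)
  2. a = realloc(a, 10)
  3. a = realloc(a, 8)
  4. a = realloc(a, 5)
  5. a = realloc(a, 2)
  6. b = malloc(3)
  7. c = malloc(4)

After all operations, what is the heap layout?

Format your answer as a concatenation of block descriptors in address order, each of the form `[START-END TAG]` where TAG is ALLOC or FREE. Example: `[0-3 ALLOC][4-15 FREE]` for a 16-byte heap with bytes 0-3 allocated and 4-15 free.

Op 1: a = malloc(2) -> a = 0; heap: [0-1 ALLOC][2-23 FREE]
Op 2: a = realloc(a, 10) -> a = 0; heap: [0-9 ALLOC][10-23 FREE]
Op 3: a = realloc(a, 8) -> a = 0; heap: [0-7 ALLOC][8-23 FREE]
Op 4: a = realloc(a, 5) -> a = 0; heap: [0-4 ALLOC][5-23 FREE]
Op 5: a = realloc(a, 2) -> a = 0; heap: [0-1 ALLOC][2-23 FREE]
Op 6: b = malloc(3) -> b = 2; heap: [0-1 ALLOC][2-4 ALLOC][5-23 FREE]
Op 7: c = malloc(4) -> c = 5; heap: [0-1 ALLOC][2-4 ALLOC][5-8 ALLOC][9-23 FREE]

Answer: [0-1 ALLOC][2-4 ALLOC][5-8 ALLOC][9-23 FREE]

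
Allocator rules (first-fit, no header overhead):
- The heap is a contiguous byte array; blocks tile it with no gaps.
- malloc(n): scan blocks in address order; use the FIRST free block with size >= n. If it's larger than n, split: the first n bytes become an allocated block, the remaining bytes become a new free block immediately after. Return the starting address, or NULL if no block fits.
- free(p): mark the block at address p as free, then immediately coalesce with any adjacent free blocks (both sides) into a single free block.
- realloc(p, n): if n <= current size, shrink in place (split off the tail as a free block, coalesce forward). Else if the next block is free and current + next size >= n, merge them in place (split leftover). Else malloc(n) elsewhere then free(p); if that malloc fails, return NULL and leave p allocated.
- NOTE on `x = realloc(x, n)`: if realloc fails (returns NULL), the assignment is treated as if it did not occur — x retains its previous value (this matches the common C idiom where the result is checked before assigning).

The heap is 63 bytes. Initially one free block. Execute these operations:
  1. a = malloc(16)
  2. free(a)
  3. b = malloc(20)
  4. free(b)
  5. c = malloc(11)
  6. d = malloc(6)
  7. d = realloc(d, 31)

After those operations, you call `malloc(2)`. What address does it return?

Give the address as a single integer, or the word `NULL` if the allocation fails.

Answer: 42

Derivation:
Op 1: a = malloc(16) -> a = 0; heap: [0-15 ALLOC][16-62 FREE]
Op 2: free(a) -> (freed a); heap: [0-62 FREE]
Op 3: b = malloc(20) -> b = 0; heap: [0-19 ALLOC][20-62 FREE]
Op 4: free(b) -> (freed b); heap: [0-62 FREE]
Op 5: c = malloc(11) -> c = 0; heap: [0-10 ALLOC][11-62 FREE]
Op 6: d = malloc(6) -> d = 11; heap: [0-10 ALLOC][11-16 ALLOC][17-62 FREE]
Op 7: d = realloc(d, 31) -> d = 11; heap: [0-10 ALLOC][11-41 ALLOC][42-62 FREE]
malloc(2): first-fit scan over [0-10 ALLOC][11-41 ALLOC][42-62 FREE] -> 42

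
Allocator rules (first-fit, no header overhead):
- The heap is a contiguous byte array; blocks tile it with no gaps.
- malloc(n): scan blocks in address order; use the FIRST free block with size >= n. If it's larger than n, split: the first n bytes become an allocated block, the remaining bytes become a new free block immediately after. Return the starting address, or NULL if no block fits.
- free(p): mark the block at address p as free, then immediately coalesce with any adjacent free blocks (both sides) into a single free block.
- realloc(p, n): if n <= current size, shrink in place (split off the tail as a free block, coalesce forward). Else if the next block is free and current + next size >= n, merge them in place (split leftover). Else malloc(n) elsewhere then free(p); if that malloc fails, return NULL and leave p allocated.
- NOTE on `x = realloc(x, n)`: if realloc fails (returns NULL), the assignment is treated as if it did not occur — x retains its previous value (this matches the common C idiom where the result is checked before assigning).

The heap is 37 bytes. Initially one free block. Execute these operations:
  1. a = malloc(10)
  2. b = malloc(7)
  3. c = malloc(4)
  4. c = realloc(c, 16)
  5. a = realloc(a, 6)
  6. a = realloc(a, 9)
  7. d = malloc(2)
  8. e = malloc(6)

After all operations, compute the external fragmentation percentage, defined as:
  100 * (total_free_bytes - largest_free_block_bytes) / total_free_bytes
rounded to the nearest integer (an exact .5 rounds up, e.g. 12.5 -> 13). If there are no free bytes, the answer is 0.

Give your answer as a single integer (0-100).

Answer: 33

Derivation:
Op 1: a = malloc(10) -> a = 0; heap: [0-9 ALLOC][10-36 FREE]
Op 2: b = malloc(7) -> b = 10; heap: [0-9 ALLOC][10-16 ALLOC][17-36 FREE]
Op 3: c = malloc(4) -> c = 17; heap: [0-9 ALLOC][10-16 ALLOC][17-20 ALLOC][21-36 FREE]
Op 4: c = realloc(c, 16) -> c = 17; heap: [0-9 ALLOC][10-16 ALLOC][17-32 ALLOC][33-36 FREE]
Op 5: a = realloc(a, 6) -> a = 0; heap: [0-5 ALLOC][6-9 FREE][10-16 ALLOC][17-32 ALLOC][33-36 FREE]
Op 6: a = realloc(a, 9) -> a = 0; heap: [0-8 ALLOC][9-9 FREE][10-16 ALLOC][17-32 ALLOC][33-36 FREE]
Op 7: d = malloc(2) -> d = 33; heap: [0-8 ALLOC][9-9 FREE][10-16 ALLOC][17-32 ALLOC][33-34 ALLOC][35-36 FREE]
Op 8: e = malloc(6) -> e = NULL; heap: [0-8 ALLOC][9-9 FREE][10-16 ALLOC][17-32 ALLOC][33-34 ALLOC][35-36 FREE]
Free blocks: [1 2] total_free=3 largest=2 -> 100*(3-2)/3 = 100/3 ≈ 33.333 -> rounds to 33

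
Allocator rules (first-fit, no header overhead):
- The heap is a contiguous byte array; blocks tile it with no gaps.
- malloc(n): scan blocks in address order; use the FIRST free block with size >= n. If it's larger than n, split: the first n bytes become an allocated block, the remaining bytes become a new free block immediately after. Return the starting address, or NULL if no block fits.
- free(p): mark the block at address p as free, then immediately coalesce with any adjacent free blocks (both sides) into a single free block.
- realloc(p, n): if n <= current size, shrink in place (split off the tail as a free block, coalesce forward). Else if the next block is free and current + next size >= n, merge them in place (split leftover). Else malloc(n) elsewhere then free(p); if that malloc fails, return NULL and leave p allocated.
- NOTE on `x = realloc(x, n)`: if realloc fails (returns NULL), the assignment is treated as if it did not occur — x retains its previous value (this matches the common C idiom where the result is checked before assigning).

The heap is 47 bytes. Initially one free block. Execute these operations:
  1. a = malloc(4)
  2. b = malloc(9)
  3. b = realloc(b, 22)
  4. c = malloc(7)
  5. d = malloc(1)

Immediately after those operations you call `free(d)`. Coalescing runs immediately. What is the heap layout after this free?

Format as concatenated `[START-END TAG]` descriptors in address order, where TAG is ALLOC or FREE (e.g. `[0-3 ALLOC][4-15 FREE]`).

Op 1: a = malloc(4) -> a = 0; heap: [0-3 ALLOC][4-46 FREE]
Op 2: b = malloc(9) -> b = 4; heap: [0-3 ALLOC][4-12 ALLOC][13-46 FREE]
Op 3: b = realloc(b, 22) -> b = 4; heap: [0-3 ALLOC][4-25 ALLOC][26-46 FREE]
Op 4: c = malloc(7) -> c = 26; heap: [0-3 ALLOC][4-25 ALLOC][26-32 ALLOC][33-46 FREE]
Op 5: d = malloc(1) -> d = 33; heap: [0-3 ALLOC][4-25 ALLOC][26-32 ALLOC][33-33 ALLOC][34-46 FREE]
free(d): d = 33 -> block [33-33 ALLOC]; mark free, coalesce with adjacent free neighbors -> [0-3 ALLOC][4-25 ALLOC][26-32 ALLOC][33-46 FREE]

Answer: [0-3 ALLOC][4-25 ALLOC][26-32 ALLOC][33-46 FREE]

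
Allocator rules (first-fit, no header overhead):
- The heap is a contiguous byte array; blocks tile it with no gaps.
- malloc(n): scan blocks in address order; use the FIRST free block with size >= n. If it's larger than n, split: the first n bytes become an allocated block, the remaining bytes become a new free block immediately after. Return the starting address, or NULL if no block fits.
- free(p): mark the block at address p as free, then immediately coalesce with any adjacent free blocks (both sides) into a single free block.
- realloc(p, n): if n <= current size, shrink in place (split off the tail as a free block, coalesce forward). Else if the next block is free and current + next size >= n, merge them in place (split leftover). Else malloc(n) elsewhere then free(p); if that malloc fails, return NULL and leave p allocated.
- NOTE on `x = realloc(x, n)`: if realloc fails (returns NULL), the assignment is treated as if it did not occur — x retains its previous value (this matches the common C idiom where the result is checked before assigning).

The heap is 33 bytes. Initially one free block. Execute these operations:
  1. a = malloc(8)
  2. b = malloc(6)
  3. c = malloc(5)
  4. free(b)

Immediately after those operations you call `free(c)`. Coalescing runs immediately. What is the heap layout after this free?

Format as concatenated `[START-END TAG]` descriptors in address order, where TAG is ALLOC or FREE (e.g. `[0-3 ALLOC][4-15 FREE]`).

Op 1: a = malloc(8) -> a = 0; heap: [0-7 ALLOC][8-32 FREE]
Op 2: b = malloc(6) -> b = 8; heap: [0-7 ALLOC][8-13 ALLOC][14-32 FREE]
Op 3: c = malloc(5) -> c = 14; heap: [0-7 ALLOC][8-13 ALLOC][14-18 ALLOC][19-32 FREE]
Op 4: free(b) -> (freed b); heap: [0-7 ALLOC][8-13 FREE][14-18 ALLOC][19-32 FREE]
free(c): c = 14 -> block [14-18 ALLOC]; mark free, coalesce with adjacent free neighbors -> [0-7 ALLOC][8-32 FREE]

Answer: [0-7 ALLOC][8-32 FREE]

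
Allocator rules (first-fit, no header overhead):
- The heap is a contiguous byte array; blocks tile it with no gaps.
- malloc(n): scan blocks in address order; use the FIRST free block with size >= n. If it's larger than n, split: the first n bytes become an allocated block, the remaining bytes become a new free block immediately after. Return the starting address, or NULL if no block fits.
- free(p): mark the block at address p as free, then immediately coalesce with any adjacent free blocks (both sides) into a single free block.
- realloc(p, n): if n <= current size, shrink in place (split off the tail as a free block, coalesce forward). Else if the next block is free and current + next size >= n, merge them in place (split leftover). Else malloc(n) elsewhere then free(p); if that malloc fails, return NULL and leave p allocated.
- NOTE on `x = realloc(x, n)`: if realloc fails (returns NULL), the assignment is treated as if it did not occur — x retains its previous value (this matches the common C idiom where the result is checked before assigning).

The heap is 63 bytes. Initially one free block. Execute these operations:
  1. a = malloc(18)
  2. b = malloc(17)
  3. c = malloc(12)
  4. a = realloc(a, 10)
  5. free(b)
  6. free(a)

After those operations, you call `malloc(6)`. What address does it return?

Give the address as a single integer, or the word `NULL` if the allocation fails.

Answer: 0

Derivation:
Op 1: a = malloc(18) -> a = 0; heap: [0-17 ALLOC][18-62 FREE]
Op 2: b = malloc(17) -> b = 18; heap: [0-17 ALLOC][18-34 ALLOC][35-62 FREE]
Op 3: c = malloc(12) -> c = 35; heap: [0-17 ALLOC][18-34 ALLOC][35-46 ALLOC][47-62 FREE]
Op 4: a = realloc(a, 10) -> a = 0; heap: [0-9 ALLOC][10-17 FREE][18-34 ALLOC][35-46 ALLOC][47-62 FREE]
Op 5: free(b) -> (freed b); heap: [0-9 ALLOC][10-34 FREE][35-46 ALLOC][47-62 FREE]
Op 6: free(a) -> (freed a); heap: [0-34 FREE][35-46 ALLOC][47-62 FREE]
malloc(6): first-fit scan over [0-34 FREE][35-46 ALLOC][47-62 FREE] -> 0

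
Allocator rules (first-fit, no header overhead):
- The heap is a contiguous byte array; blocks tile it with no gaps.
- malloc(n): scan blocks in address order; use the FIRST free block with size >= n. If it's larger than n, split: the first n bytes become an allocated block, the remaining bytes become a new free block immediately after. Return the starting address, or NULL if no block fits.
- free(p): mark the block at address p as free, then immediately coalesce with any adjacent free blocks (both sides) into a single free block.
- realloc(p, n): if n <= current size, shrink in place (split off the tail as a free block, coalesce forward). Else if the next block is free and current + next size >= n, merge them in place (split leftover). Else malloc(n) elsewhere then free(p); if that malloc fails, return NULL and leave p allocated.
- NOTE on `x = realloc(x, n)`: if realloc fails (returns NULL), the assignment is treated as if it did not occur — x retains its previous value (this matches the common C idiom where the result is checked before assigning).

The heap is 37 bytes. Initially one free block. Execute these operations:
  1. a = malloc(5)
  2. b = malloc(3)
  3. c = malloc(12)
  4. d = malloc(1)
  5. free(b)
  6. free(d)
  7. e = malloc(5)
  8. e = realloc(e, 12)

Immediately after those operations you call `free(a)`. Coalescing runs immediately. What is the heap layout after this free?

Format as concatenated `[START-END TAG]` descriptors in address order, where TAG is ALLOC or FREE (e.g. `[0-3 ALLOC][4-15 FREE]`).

Answer: [0-7 FREE][8-19 ALLOC][20-31 ALLOC][32-36 FREE]

Derivation:
Op 1: a = malloc(5) -> a = 0; heap: [0-4 ALLOC][5-36 FREE]
Op 2: b = malloc(3) -> b = 5; heap: [0-4 ALLOC][5-7 ALLOC][8-36 FREE]
Op 3: c = malloc(12) -> c = 8; heap: [0-4 ALLOC][5-7 ALLOC][8-19 ALLOC][20-36 FREE]
Op 4: d = malloc(1) -> d = 20; heap: [0-4 ALLOC][5-7 ALLOC][8-19 ALLOC][20-20 ALLOC][21-36 FREE]
Op 5: free(b) -> (freed b); heap: [0-4 ALLOC][5-7 FREE][8-19 ALLOC][20-20 ALLOC][21-36 FREE]
Op 6: free(d) -> (freed d); heap: [0-4 ALLOC][5-7 FREE][8-19 ALLOC][20-36 FREE]
Op 7: e = malloc(5) -> e = 20; heap: [0-4 ALLOC][5-7 FREE][8-19 ALLOC][20-24 ALLOC][25-36 FREE]
Op 8: e = realloc(e, 12) -> e = 20; heap: [0-4 ALLOC][5-7 FREE][8-19 ALLOC][20-31 ALLOC][32-36 FREE]
free(a): a = 0 -> block [0-4 ALLOC]; mark free, coalesce with adjacent free neighbors -> [0-7 FREE][8-19 ALLOC][20-31 ALLOC][32-36 FREE]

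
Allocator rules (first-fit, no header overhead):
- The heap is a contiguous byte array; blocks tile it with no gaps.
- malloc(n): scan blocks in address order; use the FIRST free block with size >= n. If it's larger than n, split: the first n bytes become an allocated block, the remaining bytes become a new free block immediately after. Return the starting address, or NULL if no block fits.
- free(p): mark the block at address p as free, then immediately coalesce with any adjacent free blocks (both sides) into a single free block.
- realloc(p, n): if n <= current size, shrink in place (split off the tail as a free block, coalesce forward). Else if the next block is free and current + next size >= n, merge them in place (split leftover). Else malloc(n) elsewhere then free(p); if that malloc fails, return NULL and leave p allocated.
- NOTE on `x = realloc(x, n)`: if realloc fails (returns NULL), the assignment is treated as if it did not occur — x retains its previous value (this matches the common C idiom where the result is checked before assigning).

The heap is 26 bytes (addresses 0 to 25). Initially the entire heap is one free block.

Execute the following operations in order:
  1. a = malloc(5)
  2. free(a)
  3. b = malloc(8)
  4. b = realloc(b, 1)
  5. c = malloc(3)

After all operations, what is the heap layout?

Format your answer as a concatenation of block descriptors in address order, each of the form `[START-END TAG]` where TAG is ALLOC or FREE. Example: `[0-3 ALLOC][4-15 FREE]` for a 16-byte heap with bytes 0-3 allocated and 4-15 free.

Op 1: a = malloc(5) -> a = 0; heap: [0-4 ALLOC][5-25 FREE]
Op 2: free(a) -> (freed a); heap: [0-25 FREE]
Op 3: b = malloc(8) -> b = 0; heap: [0-7 ALLOC][8-25 FREE]
Op 4: b = realloc(b, 1) -> b = 0; heap: [0-0 ALLOC][1-25 FREE]
Op 5: c = malloc(3) -> c = 1; heap: [0-0 ALLOC][1-3 ALLOC][4-25 FREE]

Answer: [0-0 ALLOC][1-3 ALLOC][4-25 FREE]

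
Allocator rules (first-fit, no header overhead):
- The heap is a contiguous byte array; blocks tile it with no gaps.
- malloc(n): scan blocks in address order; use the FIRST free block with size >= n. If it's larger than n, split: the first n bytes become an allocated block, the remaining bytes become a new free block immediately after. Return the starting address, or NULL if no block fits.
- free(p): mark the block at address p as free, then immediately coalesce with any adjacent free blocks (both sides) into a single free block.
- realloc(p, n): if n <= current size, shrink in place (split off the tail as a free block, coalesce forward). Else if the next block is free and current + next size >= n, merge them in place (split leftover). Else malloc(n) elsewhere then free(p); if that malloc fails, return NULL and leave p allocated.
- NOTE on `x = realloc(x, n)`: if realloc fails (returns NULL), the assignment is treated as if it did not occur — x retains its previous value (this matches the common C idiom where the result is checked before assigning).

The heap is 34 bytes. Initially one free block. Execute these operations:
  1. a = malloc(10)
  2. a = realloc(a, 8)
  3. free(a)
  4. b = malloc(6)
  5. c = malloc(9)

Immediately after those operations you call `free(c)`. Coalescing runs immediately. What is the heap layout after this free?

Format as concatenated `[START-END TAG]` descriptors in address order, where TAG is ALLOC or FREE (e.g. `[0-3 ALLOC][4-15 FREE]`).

Op 1: a = malloc(10) -> a = 0; heap: [0-9 ALLOC][10-33 FREE]
Op 2: a = realloc(a, 8) -> a = 0; heap: [0-7 ALLOC][8-33 FREE]
Op 3: free(a) -> (freed a); heap: [0-33 FREE]
Op 4: b = malloc(6) -> b = 0; heap: [0-5 ALLOC][6-33 FREE]
Op 5: c = malloc(9) -> c = 6; heap: [0-5 ALLOC][6-14 ALLOC][15-33 FREE]
free(c): c = 6 -> block [6-14 ALLOC]; mark free, coalesce with adjacent free neighbors -> [0-5 ALLOC][6-33 FREE]

Answer: [0-5 ALLOC][6-33 FREE]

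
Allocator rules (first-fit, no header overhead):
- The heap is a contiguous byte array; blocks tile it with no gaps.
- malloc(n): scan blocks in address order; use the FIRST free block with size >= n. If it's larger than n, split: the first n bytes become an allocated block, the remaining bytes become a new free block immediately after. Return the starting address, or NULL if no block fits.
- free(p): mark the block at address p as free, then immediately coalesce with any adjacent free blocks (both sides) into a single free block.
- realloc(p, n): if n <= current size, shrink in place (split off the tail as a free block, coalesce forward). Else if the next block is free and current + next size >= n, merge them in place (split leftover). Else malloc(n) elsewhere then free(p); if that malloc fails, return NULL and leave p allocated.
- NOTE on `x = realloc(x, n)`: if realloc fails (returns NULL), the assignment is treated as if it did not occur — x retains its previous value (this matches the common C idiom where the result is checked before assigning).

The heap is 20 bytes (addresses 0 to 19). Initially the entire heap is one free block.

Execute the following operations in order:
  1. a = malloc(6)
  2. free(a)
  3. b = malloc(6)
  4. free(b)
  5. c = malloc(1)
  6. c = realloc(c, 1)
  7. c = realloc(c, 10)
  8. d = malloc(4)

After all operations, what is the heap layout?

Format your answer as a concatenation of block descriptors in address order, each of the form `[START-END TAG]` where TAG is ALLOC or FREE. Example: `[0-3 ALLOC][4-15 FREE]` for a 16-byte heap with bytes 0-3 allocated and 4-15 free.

Op 1: a = malloc(6) -> a = 0; heap: [0-5 ALLOC][6-19 FREE]
Op 2: free(a) -> (freed a); heap: [0-19 FREE]
Op 3: b = malloc(6) -> b = 0; heap: [0-5 ALLOC][6-19 FREE]
Op 4: free(b) -> (freed b); heap: [0-19 FREE]
Op 5: c = malloc(1) -> c = 0; heap: [0-0 ALLOC][1-19 FREE]
Op 6: c = realloc(c, 1) -> c = 0; heap: [0-0 ALLOC][1-19 FREE]
Op 7: c = realloc(c, 10) -> c = 0; heap: [0-9 ALLOC][10-19 FREE]
Op 8: d = malloc(4) -> d = 10; heap: [0-9 ALLOC][10-13 ALLOC][14-19 FREE]

Answer: [0-9 ALLOC][10-13 ALLOC][14-19 FREE]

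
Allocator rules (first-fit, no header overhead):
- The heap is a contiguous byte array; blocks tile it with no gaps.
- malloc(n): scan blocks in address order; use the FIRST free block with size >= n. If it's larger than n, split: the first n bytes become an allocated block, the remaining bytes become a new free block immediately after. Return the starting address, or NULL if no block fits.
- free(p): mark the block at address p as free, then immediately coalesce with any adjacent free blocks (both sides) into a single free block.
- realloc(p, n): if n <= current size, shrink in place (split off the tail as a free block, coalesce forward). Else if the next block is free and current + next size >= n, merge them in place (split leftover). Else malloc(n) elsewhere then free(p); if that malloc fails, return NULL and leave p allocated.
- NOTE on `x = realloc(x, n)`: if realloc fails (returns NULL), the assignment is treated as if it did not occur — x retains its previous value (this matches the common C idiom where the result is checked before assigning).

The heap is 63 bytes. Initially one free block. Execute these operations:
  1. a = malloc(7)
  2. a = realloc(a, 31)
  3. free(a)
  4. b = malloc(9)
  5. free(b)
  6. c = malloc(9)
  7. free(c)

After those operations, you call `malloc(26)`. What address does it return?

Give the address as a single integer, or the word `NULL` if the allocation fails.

Answer: 0

Derivation:
Op 1: a = malloc(7) -> a = 0; heap: [0-6 ALLOC][7-62 FREE]
Op 2: a = realloc(a, 31) -> a = 0; heap: [0-30 ALLOC][31-62 FREE]
Op 3: free(a) -> (freed a); heap: [0-62 FREE]
Op 4: b = malloc(9) -> b = 0; heap: [0-8 ALLOC][9-62 FREE]
Op 5: free(b) -> (freed b); heap: [0-62 FREE]
Op 6: c = malloc(9) -> c = 0; heap: [0-8 ALLOC][9-62 FREE]
Op 7: free(c) -> (freed c); heap: [0-62 FREE]
malloc(26): first-fit scan over [0-62 FREE] -> 0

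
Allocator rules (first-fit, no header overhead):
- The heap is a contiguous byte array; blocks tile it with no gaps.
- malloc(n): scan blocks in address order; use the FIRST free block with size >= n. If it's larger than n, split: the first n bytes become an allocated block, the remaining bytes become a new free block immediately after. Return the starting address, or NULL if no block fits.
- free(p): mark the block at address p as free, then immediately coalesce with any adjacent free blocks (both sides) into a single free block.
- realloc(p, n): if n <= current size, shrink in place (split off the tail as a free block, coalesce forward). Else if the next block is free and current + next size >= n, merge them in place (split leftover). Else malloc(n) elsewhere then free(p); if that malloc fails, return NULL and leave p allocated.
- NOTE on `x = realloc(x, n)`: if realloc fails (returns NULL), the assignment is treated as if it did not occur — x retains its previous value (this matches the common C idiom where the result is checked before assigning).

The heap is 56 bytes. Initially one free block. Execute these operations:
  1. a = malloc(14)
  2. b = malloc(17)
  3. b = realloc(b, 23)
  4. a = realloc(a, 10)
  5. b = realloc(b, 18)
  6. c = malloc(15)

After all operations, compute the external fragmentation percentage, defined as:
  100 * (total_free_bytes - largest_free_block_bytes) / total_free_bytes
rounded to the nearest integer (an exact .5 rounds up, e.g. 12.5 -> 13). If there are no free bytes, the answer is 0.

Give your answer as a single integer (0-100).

Op 1: a = malloc(14) -> a = 0; heap: [0-13 ALLOC][14-55 FREE]
Op 2: b = malloc(17) -> b = 14; heap: [0-13 ALLOC][14-30 ALLOC][31-55 FREE]
Op 3: b = realloc(b, 23) -> b = 14; heap: [0-13 ALLOC][14-36 ALLOC][37-55 FREE]
Op 4: a = realloc(a, 10) -> a = 0; heap: [0-9 ALLOC][10-13 FREE][14-36 ALLOC][37-55 FREE]
Op 5: b = realloc(b, 18) -> b = 14; heap: [0-9 ALLOC][10-13 FREE][14-31 ALLOC][32-55 FREE]
Op 6: c = malloc(15) -> c = 32; heap: [0-9 ALLOC][10-13 FREE][14-31 ALLOC][32-46 ALLOC][47-55 FREE]
Free blocks: [4 9] total_free=13 largest=9 -> 100*(13-9)/13 = 400/13 ≈ 30.769 -> rounds to 31

Answer: 31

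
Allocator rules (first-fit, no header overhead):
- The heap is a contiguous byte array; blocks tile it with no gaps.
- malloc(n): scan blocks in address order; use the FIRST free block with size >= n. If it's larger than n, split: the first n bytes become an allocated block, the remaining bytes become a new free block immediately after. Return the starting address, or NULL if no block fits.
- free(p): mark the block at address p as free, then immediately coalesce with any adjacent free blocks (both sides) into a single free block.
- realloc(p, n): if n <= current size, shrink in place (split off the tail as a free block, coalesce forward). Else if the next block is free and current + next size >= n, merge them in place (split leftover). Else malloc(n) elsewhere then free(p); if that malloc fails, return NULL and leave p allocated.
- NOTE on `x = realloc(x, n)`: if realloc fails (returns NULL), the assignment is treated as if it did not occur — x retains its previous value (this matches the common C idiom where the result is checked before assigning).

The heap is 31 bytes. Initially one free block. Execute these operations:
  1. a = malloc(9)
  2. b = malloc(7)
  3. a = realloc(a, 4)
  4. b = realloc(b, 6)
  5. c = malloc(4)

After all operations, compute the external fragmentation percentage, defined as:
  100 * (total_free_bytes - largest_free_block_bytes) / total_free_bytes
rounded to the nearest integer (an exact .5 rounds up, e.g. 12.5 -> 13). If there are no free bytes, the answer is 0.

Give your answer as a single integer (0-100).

Answer: 6

Derivation:
Op 1: a = malloc(9) -> a = 0; heap: [0-8 ALLOC][9-30 FREE]
Op 2: b = malloc(7) -> b = 9; heap: [0-8 ALLOC][9-15 ALLOC][16-30 FREE]
Op 3: a = realloc(a, 4) -> a = 0; heap: [0-3 ALLOC][4-8 FREE][9-15 ALLOC][16-30 FREE]
Op 4: b = realloc(b, 6) -> b = 9; heap: [0-3 ALLOC][4-8 FREE][9-14 ALLOC][15-30 FREE]
Op 5: c = malloc(4) -> c = 4; heap: [0-3 ALLOC][4-7 ALLOC][8-8 FREE][9-14 ALLOC][15-30 FREE]
Free blocks: [1 16] total_free=17 largest=16 -> 100*(17-16)/17 = 100/17 ≈ 5.882 -> rounds to 6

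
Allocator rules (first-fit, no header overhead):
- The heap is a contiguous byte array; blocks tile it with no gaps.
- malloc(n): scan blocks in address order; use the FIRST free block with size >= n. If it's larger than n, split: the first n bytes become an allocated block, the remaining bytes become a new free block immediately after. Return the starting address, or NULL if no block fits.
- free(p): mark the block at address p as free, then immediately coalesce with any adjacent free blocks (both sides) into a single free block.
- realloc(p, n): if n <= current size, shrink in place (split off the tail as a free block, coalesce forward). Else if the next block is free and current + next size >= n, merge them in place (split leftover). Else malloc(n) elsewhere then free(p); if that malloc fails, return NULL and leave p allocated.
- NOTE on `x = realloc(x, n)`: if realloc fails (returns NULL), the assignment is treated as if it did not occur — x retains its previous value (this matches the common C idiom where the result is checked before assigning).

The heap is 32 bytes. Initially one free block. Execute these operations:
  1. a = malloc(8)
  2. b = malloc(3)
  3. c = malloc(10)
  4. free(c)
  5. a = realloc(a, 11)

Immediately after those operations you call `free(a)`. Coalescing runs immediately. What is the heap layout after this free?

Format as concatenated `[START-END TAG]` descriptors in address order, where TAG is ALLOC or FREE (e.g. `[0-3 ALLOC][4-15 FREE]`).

Answer: [0-7 FREE][8-10 ALLOC][11-31 FREE]

Derivation:
Op 1: a = malloc(8) -> a = 0; heap: [0-7 ALLOC][8-31 FREE]
Op 2: b = malloc(3) -> b = 8; heap: [0-7 ALLOC][8-10 ALLOC][11-31 FREE]
Op 3: c = malloc(10) -> c = 11; heap: [0-7 ALLOC][8-10 ALLOC][11-20 ALLOC][21-31 FREE]
Op 4: free(c) -> (freed c); heap: [0-7 ALLOC][8-10 ALLOC][11-31 FREE]
Op 5: a = realloc(a, 11) -> a = 11; heap: [0-7 FREE][8-10 ALLOC][11-21 ALLOC][22-31 FREE]
free(a): a = 11 -> block [11-21 ALLOC]; mark free, coalesce with adjacent free neighbors -> [0-7 FREE][8-10 ALLOC][11-31 FREE]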